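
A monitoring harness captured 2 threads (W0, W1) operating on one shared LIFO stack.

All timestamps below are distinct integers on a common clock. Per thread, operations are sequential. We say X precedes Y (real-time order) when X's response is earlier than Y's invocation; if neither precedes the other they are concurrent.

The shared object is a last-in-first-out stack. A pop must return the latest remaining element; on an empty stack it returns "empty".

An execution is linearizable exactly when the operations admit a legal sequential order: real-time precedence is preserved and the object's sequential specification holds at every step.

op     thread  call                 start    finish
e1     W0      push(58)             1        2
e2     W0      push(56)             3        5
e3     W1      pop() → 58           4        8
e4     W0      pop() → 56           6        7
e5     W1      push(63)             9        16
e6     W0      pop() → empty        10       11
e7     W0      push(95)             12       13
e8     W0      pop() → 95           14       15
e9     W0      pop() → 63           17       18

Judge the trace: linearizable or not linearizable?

one valid linearization: e1, e2, e4, e3, e6, e5, e7, e8, e9
step 1: e1 push(58) — stack <58>
step 2: e2 push(56) — stack <58,56>
step 3: e4 pop() → 56 — stack <58>
step 4: e3 pop() → 58 — stack <>
step 5: e6 pop() → empty — stack <>
step 6: e5 push(63) — stack <63>
step 7: e7 push(95) — stack <63,95>
step 8: e8 pop() → 95 — stack <63>
step 9: e9 pop() → 63 — stack <>

linearizable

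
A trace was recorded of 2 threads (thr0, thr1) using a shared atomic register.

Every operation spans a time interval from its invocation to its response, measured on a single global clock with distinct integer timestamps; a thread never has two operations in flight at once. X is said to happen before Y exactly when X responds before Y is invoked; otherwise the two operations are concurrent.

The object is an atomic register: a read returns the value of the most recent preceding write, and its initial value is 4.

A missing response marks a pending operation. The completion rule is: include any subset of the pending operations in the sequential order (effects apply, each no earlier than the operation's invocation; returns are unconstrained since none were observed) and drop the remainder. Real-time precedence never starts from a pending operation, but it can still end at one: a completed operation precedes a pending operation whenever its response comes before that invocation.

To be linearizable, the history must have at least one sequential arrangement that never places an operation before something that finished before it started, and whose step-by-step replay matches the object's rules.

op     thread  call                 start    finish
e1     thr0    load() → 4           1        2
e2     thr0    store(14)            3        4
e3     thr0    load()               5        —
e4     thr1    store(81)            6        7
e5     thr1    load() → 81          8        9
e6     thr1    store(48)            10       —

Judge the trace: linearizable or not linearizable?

linearizable

a witness: e1, e2, e3, e4, e5
1. e1 load() → 4, leaving value 4
2. e2 store(14), leaving value 14
3. e3 load() (pending, included), leaving value 14
4. e4 store(81), leaving value 81
5. e5 load() → 81, leaving value 81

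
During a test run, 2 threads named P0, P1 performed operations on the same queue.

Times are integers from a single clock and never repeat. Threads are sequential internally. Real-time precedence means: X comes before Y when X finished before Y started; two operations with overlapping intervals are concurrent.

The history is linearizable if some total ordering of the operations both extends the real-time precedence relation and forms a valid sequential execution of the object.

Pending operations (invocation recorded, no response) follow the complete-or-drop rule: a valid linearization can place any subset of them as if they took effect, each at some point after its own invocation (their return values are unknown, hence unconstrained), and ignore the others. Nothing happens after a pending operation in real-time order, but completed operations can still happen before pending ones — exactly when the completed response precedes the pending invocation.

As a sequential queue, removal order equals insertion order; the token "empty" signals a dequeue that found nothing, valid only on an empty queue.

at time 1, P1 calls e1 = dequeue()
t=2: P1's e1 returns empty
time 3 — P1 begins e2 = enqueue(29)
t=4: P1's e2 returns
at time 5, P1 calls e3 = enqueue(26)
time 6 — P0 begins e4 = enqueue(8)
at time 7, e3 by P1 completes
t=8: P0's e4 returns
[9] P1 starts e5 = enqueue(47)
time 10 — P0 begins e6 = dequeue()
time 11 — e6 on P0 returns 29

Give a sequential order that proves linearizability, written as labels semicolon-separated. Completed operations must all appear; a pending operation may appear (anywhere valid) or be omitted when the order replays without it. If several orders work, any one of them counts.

step 1: e1 dequeue() → empty — queue <>
step 2: e2 enqueue(29) — queue <29>
step 3: e3 enqueue(26) — queue <29,26>
step 4: e4 enqueue(8) — queue <29,26,8>
step 5: e5 enqueue(47) (pending, included) — queue <29,26,8,47>
step 6: e6 dequeue() → 29 — queue <26,8,47>

e1; e2; e3; e4; e5; e6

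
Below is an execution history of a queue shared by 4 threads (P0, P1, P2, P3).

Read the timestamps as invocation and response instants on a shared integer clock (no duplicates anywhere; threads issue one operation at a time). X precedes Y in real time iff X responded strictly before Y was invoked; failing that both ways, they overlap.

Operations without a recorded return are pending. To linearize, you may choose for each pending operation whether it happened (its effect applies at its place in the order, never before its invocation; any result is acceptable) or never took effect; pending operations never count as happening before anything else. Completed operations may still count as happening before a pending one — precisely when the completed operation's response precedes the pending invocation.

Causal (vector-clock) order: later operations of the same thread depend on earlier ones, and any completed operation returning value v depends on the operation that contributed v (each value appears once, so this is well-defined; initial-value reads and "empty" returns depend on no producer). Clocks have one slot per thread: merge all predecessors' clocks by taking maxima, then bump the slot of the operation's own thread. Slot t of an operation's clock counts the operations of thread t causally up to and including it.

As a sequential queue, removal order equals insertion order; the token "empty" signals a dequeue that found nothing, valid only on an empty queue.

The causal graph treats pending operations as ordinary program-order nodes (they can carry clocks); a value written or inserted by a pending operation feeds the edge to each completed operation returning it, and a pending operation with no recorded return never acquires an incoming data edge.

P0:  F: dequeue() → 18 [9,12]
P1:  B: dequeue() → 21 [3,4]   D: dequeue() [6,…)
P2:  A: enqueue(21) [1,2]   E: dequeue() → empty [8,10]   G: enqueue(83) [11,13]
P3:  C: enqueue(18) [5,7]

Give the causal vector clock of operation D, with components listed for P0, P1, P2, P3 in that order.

(0, 2, 1, 0)

VC(C, invoked at 5): no causal predecessors; +1 on P3 → (0, 0, 0, 1)
VC(A, invoked at 1): no causal predecessors; +1 on P2 → (0, 0, 1, 0)
invoked at 8, E merges VC(A)=(0, 0, 1, 0) and bumps P2's slot → (0, 0, 2, 0)
invoked at 3, B merges VC(A)=(0, 0, 1, 0) and bumps P1's slot → (0, 1, 1, 0)
invoked at 9, F merges VC(C)=(0, 0, 0, 1) and bumps P0's slot → (1, 0, 0, 1)
invoked at 11, G merges VC(E)=(0, 0, 2, 0) and bumps P2's slot → (0, 0, 3, 0)
invoked at 6, D merges VC(B)=(0, 1, 1, 0) and bumps P1's slot → (0, 2, 1, 0)
target: VC(D) = (0, 2, 1, 0)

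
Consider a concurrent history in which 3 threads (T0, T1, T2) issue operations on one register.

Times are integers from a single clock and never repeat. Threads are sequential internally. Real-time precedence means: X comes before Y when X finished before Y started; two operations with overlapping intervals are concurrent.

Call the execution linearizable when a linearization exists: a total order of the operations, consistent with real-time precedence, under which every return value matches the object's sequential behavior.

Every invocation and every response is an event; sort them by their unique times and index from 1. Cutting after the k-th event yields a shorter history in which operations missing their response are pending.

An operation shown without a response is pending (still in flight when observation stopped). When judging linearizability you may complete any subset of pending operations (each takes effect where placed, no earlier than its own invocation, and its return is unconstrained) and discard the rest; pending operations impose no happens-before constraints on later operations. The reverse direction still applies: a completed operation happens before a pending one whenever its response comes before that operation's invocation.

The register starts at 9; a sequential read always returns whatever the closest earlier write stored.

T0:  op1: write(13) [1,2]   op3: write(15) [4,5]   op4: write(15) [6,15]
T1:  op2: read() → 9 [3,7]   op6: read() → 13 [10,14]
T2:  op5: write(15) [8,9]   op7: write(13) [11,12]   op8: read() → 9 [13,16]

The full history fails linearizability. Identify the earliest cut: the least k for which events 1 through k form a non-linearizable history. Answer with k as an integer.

7

events 1..6 are linearizable, e.g. via op1, op2, op3:
step 1: op1 write(13) — value 13
step 2: op2 read() (pending, included) — value 13
step 3: op3 write(15) — value 15
event 7 — op2's response, time 7 — after it, nothing linearizes
including or dropping the 1 pending operation (op4) in any combination fails
one such order, op1, op2, op3 (pending dropped), breaks at step 2 where op2 read() → 9 is illegal
one such order, op1, op3, op2 (pending dropped), breaks at step 3 where op2 read() → 9 is illegal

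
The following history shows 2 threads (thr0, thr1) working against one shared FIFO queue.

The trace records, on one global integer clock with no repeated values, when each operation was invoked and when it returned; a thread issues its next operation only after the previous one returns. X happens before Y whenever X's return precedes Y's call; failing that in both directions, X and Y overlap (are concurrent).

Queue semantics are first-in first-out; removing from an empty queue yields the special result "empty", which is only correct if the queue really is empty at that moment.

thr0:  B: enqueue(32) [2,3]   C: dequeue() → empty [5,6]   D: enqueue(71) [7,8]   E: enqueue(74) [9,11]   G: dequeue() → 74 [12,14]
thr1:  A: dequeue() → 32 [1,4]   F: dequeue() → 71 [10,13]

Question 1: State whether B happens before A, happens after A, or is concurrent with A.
Answer: concurrent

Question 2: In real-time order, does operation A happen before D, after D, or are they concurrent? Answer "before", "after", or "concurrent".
Answer: before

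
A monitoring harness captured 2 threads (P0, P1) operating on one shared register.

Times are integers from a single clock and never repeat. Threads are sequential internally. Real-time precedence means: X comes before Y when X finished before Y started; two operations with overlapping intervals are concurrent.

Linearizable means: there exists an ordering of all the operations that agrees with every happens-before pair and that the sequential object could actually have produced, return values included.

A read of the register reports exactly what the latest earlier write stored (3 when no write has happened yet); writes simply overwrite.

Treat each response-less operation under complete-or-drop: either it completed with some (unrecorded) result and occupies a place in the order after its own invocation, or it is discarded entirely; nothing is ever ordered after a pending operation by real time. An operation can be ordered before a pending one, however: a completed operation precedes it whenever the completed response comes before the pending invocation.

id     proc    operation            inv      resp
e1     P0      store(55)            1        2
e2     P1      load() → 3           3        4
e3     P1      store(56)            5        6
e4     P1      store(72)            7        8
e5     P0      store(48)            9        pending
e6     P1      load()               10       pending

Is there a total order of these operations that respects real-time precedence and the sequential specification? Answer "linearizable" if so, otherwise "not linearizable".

not linearizable

the violation lands at event 4, e2's response at time 4: events 1..3 linearize, events 1..4 do not
a single order respects real time; the 2 completed register operations fail replay along it
sample order e1, e2 stalls at step 2 — e2 load() → 3 has no legal effect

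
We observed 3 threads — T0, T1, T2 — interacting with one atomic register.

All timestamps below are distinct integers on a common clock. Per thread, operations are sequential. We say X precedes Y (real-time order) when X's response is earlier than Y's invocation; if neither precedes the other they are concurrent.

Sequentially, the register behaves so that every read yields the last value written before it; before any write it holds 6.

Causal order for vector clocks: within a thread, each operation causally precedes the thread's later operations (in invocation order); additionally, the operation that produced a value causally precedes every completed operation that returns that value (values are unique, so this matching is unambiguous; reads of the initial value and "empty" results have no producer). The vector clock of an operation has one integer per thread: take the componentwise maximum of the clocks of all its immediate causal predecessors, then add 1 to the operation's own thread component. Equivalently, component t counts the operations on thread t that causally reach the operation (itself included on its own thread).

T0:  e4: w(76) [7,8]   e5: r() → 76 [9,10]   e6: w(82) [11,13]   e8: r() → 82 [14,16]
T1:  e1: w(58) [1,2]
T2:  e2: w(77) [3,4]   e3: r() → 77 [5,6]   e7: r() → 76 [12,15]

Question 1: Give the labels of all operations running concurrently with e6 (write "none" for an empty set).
e6 spans [11,13]; an op avoiding the whole window 11..13 is ordered, any other is concurrent
e1 [1,2]: before
e2 [3,4]: before
e3 [5,6]: before
e4 [7,8]: before
e5 [9,10]: before
e7 [12,15]: concurrent
e8 [14,16]: after

e7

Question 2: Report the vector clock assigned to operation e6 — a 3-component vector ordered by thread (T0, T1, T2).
e2 (invocation 3): nothing precedes it; T2's component alone gives (0, 0, 1)
e1 (invocation 1): nothing precedes it; T1's component alone gives (0, 1, 0)
e4 (invocation 7): nothing precedes it; T0's component alone gives (1, 0, 0)
from VC(e2)=(0, 0, 1), e3 (invoked 5) maxes components and bumps T2 → (0, 0, 2)
from VC(e4)=(1, 0, 0), e5 (invoked 9) maxes components and bumps T0 → (2, 0, 0)
from VC(e5)=(2, 0, 0), e6 (invoked 11) maxes components and bumps T0 → (3, 0, 0)
from VC(e3)=(0, 0, 2), VC(e4)=(1, 0, 0), e7 (invoked 12) maxes components and bumps T2 → (1, 0, 3)
from VC(e6)=(3, 0, 0), e8 (invoked 14) maxes components and bumps T0 → (4, 0, 0)
target: VC(e6) = (3, 0, 0)

(3, 0, 0)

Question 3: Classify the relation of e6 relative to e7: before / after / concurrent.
e6 spans [11,13], e7 spans [12,15]
the intervals overlap in both directions

concurrent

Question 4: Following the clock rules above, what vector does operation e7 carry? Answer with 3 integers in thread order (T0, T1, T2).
e2, invoked 3, has no incoming edges; only T2's bump applies → (0, 0, 1)
e1, invoked 1, has no incoming edges; only T1's bump applies → (0, 1, 0)
e4, invoked 7, has no incoming edges; only T0's bump applies → (1, 0, 0)
e3 (invocation 5): componentwise max over VC(e2)=(0, 0, 1), +1 at T2, giving (0, 0, 2)
e5 (invocation 9): componentwise max over VC(e4)=(1, 0, 0), +1 at T0, giving (2, 0, 0)
e6 (invocation 11): componentwise max over VC(e5)=(2, 0, 0), +1 at T0, giving (3, 0, 0)
e7 (invocation 12): componentwise max over VC(e3)=(0, 0, 2), VC(e4)=(1, 0, 0), +1 at T2, giving (1, 0, 3)
e8 (invocation 14): componentwise max over VC(e6)=(3, 0, 0), +1 at T0, giving (4, 0, 0)
target: VC(e7) = (1, 0, 3)

(1, 0, 3)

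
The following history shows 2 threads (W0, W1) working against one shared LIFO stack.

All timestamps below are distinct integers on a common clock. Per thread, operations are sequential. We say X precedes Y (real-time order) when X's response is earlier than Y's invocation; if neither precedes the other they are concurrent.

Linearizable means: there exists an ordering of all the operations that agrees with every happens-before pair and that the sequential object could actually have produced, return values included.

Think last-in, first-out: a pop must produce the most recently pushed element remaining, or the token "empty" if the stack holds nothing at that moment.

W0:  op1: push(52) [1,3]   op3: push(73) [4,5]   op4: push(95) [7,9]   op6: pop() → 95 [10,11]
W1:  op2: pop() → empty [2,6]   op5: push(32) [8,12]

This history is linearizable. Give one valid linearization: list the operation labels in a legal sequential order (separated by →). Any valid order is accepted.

op2 → op1 → op3 → op4 → op6 → op5

step 1: op2 pop() → empty — stack <>
step 2: op1 push(52) — stack <52>
step 3: op3 push(73) — stack <52,73>
step 4: op4 push(95) — stack <52,73,95>
step 5: op6 pop() → 95 — stack <52,73>
step 6: op5 push(32) — stack <52,73,32>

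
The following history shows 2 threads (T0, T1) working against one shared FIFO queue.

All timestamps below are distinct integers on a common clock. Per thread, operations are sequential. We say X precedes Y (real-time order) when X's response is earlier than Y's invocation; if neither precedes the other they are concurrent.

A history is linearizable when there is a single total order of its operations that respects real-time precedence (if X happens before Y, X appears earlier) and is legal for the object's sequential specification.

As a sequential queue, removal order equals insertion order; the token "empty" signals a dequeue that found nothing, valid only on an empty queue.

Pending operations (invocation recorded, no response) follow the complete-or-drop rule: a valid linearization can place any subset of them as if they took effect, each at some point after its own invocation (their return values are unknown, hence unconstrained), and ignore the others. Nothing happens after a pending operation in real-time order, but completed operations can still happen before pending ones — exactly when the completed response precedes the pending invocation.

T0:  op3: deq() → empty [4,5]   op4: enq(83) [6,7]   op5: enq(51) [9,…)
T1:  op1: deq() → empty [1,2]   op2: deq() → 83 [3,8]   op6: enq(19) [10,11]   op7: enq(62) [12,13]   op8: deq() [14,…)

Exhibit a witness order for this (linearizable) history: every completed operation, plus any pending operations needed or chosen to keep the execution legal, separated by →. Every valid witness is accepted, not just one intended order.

step 1: op1 deq() → empty — queue <>
step 2: op3 deq() → empty — queue <>
step 3: op4 enq(83) — queue <83>
step 4: op2 deq() → 83 — queue <>
step 5: op5 enq(51) (pending, included) — queue <51>
step 6: op6 enq(19) — queue <51,19>
step 7: op7 enq(62) — queue <51,19,62>

op1 → op3 → op4 → op2 → op5 → op6 → op7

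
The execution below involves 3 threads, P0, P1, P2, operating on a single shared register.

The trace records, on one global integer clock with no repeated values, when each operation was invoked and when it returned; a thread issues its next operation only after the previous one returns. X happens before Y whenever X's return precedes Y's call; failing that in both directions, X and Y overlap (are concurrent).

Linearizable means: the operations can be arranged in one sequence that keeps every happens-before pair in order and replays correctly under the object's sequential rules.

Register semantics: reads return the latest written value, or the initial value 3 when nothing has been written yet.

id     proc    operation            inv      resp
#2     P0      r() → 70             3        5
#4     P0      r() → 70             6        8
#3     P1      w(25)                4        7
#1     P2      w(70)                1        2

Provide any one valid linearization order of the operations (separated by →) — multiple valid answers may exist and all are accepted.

#1 → #2 → #4 → #3

after step 1 (#1 w(70)): value 70
after step 2 (#2 r() → 70): value 70
after step 3 (#4 r() → 70): value 70
after step 4 (#3 w(25)): value 25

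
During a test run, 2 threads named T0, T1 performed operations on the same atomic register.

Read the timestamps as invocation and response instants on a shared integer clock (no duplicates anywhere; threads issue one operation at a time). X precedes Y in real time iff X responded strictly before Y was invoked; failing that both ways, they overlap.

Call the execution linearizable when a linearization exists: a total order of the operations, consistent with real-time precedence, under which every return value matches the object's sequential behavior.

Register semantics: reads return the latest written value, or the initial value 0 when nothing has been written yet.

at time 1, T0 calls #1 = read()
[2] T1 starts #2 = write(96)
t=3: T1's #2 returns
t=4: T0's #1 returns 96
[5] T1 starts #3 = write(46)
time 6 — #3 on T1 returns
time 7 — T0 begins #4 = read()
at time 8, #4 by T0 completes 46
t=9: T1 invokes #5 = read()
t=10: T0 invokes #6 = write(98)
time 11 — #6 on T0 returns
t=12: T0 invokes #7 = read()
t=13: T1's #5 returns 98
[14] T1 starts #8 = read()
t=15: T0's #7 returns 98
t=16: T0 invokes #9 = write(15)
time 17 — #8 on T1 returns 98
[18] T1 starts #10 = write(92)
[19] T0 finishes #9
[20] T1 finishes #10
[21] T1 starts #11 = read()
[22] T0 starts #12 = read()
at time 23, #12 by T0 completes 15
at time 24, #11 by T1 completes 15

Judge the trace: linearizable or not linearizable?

witness order: #2, #1, #3, #4, #6, #5, #7, #8, #10, #9, #11, #12
step 1: #2 write(96) — value 96
step 2: #1 read() → 96 — value 96
step 3: #3 write(46) — value 46
step 4: #4 read() → 46 — value 46
step 5: #6 write(98) — value 98
step 6: #5 read() → 98 — value 98
step 7: #7 read() → 98 — value 98
step 8: #8 read() → 98 — value 98
step 9: #10 write(92) — value 92
step 10: #9 write(15) — value 15
step 11: #11 read() → 15 — value 15
step 12: #12 read() → 15 — value 15

linearizable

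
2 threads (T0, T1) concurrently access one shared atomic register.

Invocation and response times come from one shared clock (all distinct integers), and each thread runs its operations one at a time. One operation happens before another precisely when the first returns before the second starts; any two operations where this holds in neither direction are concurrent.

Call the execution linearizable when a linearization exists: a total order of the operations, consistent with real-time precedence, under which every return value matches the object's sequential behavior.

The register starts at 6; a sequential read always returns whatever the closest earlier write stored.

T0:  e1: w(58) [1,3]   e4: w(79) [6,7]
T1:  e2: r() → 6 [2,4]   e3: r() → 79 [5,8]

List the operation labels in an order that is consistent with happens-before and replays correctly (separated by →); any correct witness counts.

e2 → e1 → e4 → e3

step 1: e2 r() → 6 — value 6
step 2: e1 w(58) — value 58
step 3: e4 w(79) — value 79
step 4: e3 r() → 79 — value 79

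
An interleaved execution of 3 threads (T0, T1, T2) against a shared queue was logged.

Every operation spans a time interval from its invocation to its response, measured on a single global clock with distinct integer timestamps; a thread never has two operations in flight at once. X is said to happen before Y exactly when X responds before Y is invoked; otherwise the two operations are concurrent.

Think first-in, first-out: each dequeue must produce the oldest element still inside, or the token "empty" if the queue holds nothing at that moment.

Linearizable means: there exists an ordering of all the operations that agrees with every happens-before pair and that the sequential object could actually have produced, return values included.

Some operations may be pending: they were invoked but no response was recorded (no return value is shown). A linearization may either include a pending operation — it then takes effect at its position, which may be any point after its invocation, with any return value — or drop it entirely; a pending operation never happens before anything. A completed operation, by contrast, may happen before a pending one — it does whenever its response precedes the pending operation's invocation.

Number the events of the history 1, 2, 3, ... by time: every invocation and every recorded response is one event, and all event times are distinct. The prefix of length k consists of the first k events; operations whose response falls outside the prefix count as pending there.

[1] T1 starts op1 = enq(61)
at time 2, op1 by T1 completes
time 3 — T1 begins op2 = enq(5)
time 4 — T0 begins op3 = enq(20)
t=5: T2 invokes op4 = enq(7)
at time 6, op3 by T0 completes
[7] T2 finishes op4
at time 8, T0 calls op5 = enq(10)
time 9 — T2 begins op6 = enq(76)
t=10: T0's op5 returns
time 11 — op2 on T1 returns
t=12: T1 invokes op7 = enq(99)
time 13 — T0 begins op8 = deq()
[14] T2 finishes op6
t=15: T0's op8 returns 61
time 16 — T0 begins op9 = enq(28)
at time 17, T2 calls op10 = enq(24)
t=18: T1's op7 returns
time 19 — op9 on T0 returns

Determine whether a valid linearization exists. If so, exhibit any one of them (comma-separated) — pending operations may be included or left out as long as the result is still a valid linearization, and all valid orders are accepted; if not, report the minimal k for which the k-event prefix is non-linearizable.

linearizable — witness: op1, op2, op3, op4, op5, op6, op7, op8, op9

after step 1 (op1 enq(61)): queue <61>
after step 2 (op2 enq(5)): queue <61,5>
after step 3 (op3 enq(20)): queue <61,5,20>
after step 4 (op4 enq(7)): queue <61,5,20,7>
after step 5 (op5 enq(10)): queue <61,5,20,7,10>
after step 6 (op6 enq(76)): queue <61,5,20,7,10,76>
after step 7 (op7 enq(99)): queue <61,5,20,7,10,76,99>
after step 8 (op8 deq() → 61): queue <5,20,7,10,76,99>
after step 9 (op9 enq(28)): queue <5,20,7,10,76,99,28>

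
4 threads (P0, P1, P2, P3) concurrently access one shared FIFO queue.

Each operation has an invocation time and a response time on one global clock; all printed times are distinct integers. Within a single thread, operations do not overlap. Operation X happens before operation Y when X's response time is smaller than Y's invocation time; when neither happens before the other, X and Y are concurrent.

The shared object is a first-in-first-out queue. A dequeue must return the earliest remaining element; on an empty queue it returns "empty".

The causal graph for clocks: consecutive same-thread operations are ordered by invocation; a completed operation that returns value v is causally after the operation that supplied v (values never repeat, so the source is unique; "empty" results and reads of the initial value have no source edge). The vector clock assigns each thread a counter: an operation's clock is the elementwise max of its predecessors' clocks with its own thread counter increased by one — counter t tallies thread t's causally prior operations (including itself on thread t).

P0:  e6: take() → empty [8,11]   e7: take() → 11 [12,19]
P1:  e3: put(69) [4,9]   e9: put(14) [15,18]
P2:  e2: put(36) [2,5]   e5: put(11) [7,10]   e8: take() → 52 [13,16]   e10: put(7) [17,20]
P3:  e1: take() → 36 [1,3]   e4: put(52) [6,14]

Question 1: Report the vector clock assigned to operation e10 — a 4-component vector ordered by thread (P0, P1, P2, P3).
Answer: (0, 0, 4, 2)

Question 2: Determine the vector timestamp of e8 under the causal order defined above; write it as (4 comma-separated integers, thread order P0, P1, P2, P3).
Answer: (0, 0, 3, 2)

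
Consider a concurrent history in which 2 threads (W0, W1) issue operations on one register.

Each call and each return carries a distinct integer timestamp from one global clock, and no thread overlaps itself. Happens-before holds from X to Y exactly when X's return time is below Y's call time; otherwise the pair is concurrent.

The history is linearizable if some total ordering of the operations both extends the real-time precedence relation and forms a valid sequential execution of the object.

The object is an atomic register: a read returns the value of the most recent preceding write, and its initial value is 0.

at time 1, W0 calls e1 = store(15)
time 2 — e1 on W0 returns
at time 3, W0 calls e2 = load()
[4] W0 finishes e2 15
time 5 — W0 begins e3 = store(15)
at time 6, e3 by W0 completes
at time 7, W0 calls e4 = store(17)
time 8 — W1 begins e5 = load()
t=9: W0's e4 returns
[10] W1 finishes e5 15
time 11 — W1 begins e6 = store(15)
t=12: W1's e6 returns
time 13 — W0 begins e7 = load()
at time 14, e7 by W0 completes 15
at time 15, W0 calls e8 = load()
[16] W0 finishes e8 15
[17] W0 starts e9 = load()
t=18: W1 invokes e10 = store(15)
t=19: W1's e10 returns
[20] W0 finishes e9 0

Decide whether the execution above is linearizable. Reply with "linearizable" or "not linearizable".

prefix check: 1..19 passes, 1..20 fails once e9's time-20 response joins
real-time-consistent orders of the 10 completed operations: 4 — all fail the register replay
for example e1, e2, e3, e4, e5, e6, e7, e8, e9, e10 fails at step 5: e5 load() → 15 is not legal there
for example e1, e2, e3, e4, e5, e6, e7, e8, e10, e9 fails at step 5: e5 load() → 15 is not legal there

not linearizable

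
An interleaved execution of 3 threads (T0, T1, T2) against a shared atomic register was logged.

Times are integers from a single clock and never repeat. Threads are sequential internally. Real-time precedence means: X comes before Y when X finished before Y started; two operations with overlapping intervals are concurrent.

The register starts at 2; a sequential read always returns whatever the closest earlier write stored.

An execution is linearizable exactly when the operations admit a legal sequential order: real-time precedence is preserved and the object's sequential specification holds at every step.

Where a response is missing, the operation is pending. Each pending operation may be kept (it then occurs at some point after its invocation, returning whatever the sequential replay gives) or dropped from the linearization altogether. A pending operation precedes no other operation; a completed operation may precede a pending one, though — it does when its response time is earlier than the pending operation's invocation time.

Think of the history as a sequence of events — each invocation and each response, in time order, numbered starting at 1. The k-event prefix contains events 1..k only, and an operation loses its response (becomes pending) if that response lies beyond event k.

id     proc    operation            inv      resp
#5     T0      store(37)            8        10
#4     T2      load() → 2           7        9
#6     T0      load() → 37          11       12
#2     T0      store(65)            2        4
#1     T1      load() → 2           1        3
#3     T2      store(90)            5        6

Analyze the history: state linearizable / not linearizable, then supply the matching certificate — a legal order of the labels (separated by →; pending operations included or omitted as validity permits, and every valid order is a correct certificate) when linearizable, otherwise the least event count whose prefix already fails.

cut after 8 events: linearizable; cut after 9 events (#4 responds, time 9): not linearizable
the 4 completed operations admit 2 real-time orders; each fails the atomic register replay
completion choices over the 1 pending operation (#5) were checked; none helps
for example #1, #2, #3, #4 (pending dropped) fails at step 4: #4 load() → 2 is not legal there
for example #2, #1, #3, #4 (pending dropped) fails at step 2: #1 load() → 2 is not legal there

not linearizable — minimal violating prefix: 9 events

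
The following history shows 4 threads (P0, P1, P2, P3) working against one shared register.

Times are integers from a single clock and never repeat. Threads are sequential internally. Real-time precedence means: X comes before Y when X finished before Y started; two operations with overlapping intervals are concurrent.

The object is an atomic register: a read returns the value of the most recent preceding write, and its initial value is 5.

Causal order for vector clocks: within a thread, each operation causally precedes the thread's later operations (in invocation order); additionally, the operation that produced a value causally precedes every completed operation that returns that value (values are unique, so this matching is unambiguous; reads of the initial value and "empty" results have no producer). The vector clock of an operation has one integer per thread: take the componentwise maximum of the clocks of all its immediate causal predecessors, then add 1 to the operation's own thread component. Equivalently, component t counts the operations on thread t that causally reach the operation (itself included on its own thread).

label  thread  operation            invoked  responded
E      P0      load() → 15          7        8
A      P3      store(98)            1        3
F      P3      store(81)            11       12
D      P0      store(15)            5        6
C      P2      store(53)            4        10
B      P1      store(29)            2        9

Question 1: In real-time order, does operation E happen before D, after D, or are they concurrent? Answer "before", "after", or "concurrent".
E spans [7,8], D spans [5,6]
resp(D)=6 < inv(E)=7

after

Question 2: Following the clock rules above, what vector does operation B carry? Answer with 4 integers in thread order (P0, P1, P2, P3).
root op A, invoked 1: fresh clock plus P3's own tick → (0, 0, 0, 1)
root op C, invoked 4: fresh clock plus P2's own tick → (0, 0, 1, 0)
root op B, invoked 2: fresh clock plus P1's own tick → (0, 1, 0, 0)
root op D, invoked 5: fresh clock plus P0's own tick → (1, 0, 0, 0)
from VC(A)=(0, 0, 0, 1), F (invoked 11) maxes components and bumps P3 → (0, 0, 0, 2)
from VC(D)=(1, 0, 0, 0), E (invoked 7) maxes components and bumps P0 → (2, 0, 0, 0)
target: VC(B) = (0, 1, 0, 0)

(0, 1, 0, 0)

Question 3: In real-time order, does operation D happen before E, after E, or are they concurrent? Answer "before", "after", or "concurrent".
D spans [5,6], E spans [7,8]
resp(D)=6 < inv(E)=7

before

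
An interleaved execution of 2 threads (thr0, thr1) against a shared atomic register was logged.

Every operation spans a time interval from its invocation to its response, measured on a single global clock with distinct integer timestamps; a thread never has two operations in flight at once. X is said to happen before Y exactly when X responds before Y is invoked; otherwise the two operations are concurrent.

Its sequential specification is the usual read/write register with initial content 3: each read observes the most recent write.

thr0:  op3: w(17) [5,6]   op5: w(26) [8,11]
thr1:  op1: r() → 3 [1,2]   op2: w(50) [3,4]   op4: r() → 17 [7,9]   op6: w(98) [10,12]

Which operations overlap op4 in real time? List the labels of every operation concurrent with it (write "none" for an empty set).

op5

op4 spans [7,9]: anything still running between times 7 and 9 counts as concurrent
op1 [1,2]: before
op2 [3,4]: before
op3 [5,6]: before
op5 [8,11]: concurrent
op6 [10,12]: after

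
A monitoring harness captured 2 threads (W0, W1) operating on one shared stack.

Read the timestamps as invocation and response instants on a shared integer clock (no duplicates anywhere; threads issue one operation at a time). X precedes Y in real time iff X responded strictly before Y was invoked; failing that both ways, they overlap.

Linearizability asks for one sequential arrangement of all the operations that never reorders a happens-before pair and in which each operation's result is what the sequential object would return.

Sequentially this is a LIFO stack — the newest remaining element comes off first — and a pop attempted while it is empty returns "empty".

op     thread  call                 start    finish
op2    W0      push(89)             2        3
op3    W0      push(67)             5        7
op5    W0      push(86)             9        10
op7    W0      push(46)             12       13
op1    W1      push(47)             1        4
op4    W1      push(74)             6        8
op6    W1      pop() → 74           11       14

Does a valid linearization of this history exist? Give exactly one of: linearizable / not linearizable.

not linearizable

already the first 14 events (up to op6's response at time 14) admit no linearization; the first 13 still do
no legal order exists: 8 real-time-consistent candidates over 7 completed stack operations, all rejected
sample order op1, op2, op3, op4, op5, op6, op7 stalls at step 6 — op6 pop() → 74 has no legal effect
sample order op1, op2, op3, op4, op5, op7, op6 stalls at step 7 — op6 pop() → 74 has no legal effect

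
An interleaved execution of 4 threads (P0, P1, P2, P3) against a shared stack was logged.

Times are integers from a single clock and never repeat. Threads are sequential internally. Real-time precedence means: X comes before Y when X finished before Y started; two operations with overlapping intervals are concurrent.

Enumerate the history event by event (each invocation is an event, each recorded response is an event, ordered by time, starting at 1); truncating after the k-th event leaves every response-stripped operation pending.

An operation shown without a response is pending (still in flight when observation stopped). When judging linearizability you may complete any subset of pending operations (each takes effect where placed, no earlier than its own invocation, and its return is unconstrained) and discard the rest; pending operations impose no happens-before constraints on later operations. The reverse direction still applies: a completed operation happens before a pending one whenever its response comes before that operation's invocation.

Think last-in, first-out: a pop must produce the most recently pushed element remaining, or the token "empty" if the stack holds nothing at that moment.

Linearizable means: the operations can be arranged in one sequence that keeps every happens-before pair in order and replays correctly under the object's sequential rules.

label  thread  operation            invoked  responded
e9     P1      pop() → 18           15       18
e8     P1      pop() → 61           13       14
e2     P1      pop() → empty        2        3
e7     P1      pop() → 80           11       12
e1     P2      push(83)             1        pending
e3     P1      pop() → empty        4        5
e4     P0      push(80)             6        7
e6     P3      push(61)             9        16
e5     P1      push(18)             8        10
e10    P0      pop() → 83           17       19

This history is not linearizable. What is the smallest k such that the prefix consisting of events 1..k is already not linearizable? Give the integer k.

a valid linearization of events 1..11 exists, for instance e2, e3, e1, e4, e5:
step 1: e2 pop() → empty — stack <>
step 2: e3 pop() → empty — stack <>
step 3: e1 push(83) (pending, included) — stack <83>
step 4: e4 push(80) — stack <83,80>
step 5: e5 push(18) — stack <83,80,18>
with event 12 included (e7 responding at time 12), all real-time-consistent orders fail
every completion of the 2 pending operations (e1, e6) was checked; none linearizes
e.g. e2, e3, e4, e5, e7 (pending dropped): illegal at step 5, since e7 pop() → 80 cannot apply there

12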